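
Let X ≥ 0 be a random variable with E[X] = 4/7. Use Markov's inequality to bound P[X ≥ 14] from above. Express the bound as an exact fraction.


μ = E[X] = 4/7, a = 14.
Markov: P[X ≥ 14] ≤ μ/a = (4/7)/14 = 2/49.
Numerically: ≈ 0.040816.
(Since a = 14 > μ = 0.571429, the bound 2/49 is < 1 and informative.)

P[X ≥ 14] ≤ 2/49 ≈ 0.040816.


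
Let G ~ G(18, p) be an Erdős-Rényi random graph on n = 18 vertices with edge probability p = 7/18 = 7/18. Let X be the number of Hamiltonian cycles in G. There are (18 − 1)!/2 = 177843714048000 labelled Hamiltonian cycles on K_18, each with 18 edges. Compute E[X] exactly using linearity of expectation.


K_18 has (18 − 1)!/2 = 177843714048000 labelled Hamiltonian cycles.
For each such Hamiltonian cycle H, let X_H = 1 if all 18 edges of H are present in G. Then P[X_H = 1] = p^{18} = (7/18)^{18} = 1628413597910449/39346408075296537575424.
Summing the indicators: E[X] = Σ_H E[X_H] = 177843714048000 · p^{18} = 177843714048000 · 1628413597910449/39346408075296537575424 = 24246874921186846803875/3294258113514384.
Numerically: E[X] ≈ 7.36034e+06.

E[X] = 177843714048000 · (7/18)^{18} = 24246874921186846803875/3294258113514384 ≈ 7.36034e+06.


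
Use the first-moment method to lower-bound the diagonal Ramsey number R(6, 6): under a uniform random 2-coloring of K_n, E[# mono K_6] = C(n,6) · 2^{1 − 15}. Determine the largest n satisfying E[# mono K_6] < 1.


We need C(n, 6) · 2^{1 − 15} < 1, i.e. C(n, 6) < 2^{15 − 1} = 16384.
Check values of n near the boundary:
  n = 15: C(15, 6) = 5005; 5005 < 16384? YES
  n = 16: C(16, 6) = 8008; 8008 < 16384? YES
  n = 17: C(17, 6) = 12376; 12376 < 16384? YES
  n = 18: C(18, 6) = 18564; 18564 < 16384? NO
  n = 19: C(19, 6) = 27132; 27132 < 16384? NO
The largest n with C(n, 6) < 16384 is n = 17 (where E[X] = 1547/2048 ≈ 0.7554). Hence R(6, 6) > 17, i.e. R(6, 6) ≥ 18.

Largest n = 17; hence R(6, 6) > 17.


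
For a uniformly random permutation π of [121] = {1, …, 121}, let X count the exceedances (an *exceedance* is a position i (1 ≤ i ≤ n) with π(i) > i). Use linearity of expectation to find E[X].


Write X = Σ_{i=1}^{121} X_i, where X_i = 1_{π(i) > i}.
For each fixed i, π(i) is uniform over {1, …, 121} (marginal of a uniform permutation), so P[π(i) > i] = (n − i)/n. Summing: Σ_{i=1}^{121} (n − i)/n = (0 + 1 + … + 120)/121 = 121(121 − 1)/(2·121) = (121 − 1)/2.
Hence E[X] = Σ_{i=1}^{121} (121 − i)/121 = 60 ≈ 60.00000.

E[X] = 60 = 60.00000.


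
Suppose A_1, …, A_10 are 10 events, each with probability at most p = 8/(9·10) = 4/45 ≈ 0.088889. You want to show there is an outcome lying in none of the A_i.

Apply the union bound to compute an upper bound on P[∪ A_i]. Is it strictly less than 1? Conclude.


Union bound: P[∪_{i=1}^{10} A_i] ≤ Σ_i P[A_i] ≤ 10·p = 10·(4/45) = 8/9.
Numerically: 8/9 ≈ 0.888889.
Is 8/9 < 1? YES.
Since P[∪ A_i] ≤ 8/9 < 1, the complement has P[∩ A_i^c] ≥ 1 − 8/9 = 1/9 > 0, so some outcome avoids every A_i.

10·p = 8/9 ≈ 0.888889; existence CERTIFIED by the union bound.


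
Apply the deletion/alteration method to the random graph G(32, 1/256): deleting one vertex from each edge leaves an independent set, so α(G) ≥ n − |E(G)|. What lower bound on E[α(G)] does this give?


E[|E(G)|] = C(32, 2)·p = 496 · (1/256) = 31/16.
E[α(G)] ≥ n − E[|E(G)|] = 32 − 31/16 = 481/16.
Numerically: ≈ 30.062500.
(This is only a lower bound; the true E[α(G)] may be larger.)

E[α(G)] ≥ 481/16 ≈ 30.062500.


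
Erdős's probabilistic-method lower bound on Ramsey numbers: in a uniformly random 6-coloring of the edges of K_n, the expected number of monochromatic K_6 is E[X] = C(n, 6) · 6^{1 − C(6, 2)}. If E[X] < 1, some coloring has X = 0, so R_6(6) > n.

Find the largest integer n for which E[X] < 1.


We need C(n, 6) · 6^{1 − 15} < 1, i.e. C(n, 6) < 6^{15 − 1} = 78364164096.
Check values of n near the boundary:
  n = 192: C(192, 6) = 64300886496; 64300886496 < 78364164096? YES
  n = 193: C(193, 6) = 66364016544; 66364016544 < 78364164096? YES
  n = 194: C(194, 6) = 68482017072; 68482017072 < 78364164096? YES
  n = 195: C(195, 6) = 70656049360; 70656049360 < 78364164096? YES
  n = 196: C(196, 6) = 72887293024; 72887293024 < 78364164096? YES
  n = 197: C(197, 6) = 75176946208; 75176946208 < 78364164096? YES
  n = 198: C(198, 6) = 77526225777; 77526225777 < 78364164096? YES
  n = 199: C(199, 6) = 79936367511; 79936367511 < 78364164096? NO
  n = 200: C(200, 6) = 82408626300; 82408626300 < 78364164096? NO
The largest n with C(n, 6) < 78364164096 is n = 198 (where E[X] = 25842075259/26121388032 ≈ 0.989307). Hence R_6(6) > 198, i.e. R_6(6) ≥ 199.

Largest n = 198; hence R_6(6) > 198.


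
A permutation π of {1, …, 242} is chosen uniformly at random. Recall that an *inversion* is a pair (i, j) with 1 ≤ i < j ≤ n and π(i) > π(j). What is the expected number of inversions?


Write X = Σ X_I over the C(242, 2) = 29161 pairs i < j, with X_I the indicator of one inversion.
There are 29161 indicators.
For each fixed pair i < j, the values π(i) and π(j) are two distinct elements of {1, …, 242} in uniformly random order; by symmetry P[π(i) > π(j)] = 1/2.
By linearity: E[X] = 29161 · (1/2) = C(242, 2) · (1/2) = 29161/2 = 29161/2 ≈ 14580.50000.

E[X] = 29161/2 = 14580.50000.


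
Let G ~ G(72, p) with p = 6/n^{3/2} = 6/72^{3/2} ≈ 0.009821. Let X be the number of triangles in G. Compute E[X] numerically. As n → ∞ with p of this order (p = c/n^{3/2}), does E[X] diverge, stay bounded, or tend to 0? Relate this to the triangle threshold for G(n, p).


Number of potential triangles: C(72, 3) = 59640.
Each occurs with probability p³ ≈ (0.009821)³ ≈ 9.472345e-07.
By linearity: E[X] = C(72, 3)·p³ ≈ 59640 · 9.472345e-07 ≈ 0.0565.
Since α = 3/2 > 1, p = c/n^{3/2} = o(1/n) is below the triangle threshold p ~ 1/n. Asymptotically E[X] ~ (c³/6)·n^{3(1−α)} = (6³/6)·n^{-1.5} → 0, so by Markov's inequality G has no triangles w.h.p.

E[X] ≈ 0.0565; in regime p = Θ(1/n^{3/2}) E[X] tends to 0 (below the triangle threshold p ~ 1/n).


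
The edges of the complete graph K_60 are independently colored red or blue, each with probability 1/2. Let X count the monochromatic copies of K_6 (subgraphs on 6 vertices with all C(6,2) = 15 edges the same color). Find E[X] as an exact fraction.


Let X = Σ_S X_S over the C(60, 6) = 50063860 subsets S of size 6, where X_S = 1 if the K_6 on S is monochromatic.
For a fixed S, the K_6 on S has C(6, 2) = 15 edges. P[all 15 edges red] = (1/2)^15, and likewise for blue, so P[monochromatic] = 2·(1/2)^15 = 2^{1 − 15} = 1/16384.
By linearity of expectation: E[X] = C(60, 6) · 2^{1 − 15} = 50063860 · 1/16384 = 12515965/4096.
Numerically: E[X] ≈ 3055.65552.

E[X] = C(60,6)·2^(1−C(6,2)) = 12515965/4096 ≈ 3055.65552.


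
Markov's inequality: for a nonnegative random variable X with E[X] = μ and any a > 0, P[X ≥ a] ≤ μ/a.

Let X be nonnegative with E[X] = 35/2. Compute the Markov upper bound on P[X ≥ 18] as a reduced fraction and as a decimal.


μ = E[X] = 35/2, a = 18.
Markov: P[X ≥ 18] ≤ μ/a = (35/2)/18 = 35/36.
Numerically: ≈ 0.972222.
(Since a = 18 > μ = 17.500000, the bound 35/36 is < 1 and informative.)

P[X ≥ 18] ≤ 35/36 ≈ 0.972222.


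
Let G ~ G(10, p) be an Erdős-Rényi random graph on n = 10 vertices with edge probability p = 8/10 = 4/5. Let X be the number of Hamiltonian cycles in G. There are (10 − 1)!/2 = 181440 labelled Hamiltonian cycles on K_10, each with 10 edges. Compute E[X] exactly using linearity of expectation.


K_10 has (10 − 1)!/2 = 181440 labelled Hamiltonian cycles.
For each such Hamiltonian cycle H, let X_H = 1 if all 10 edges of H are present in G. Then P[X_H = 1] = p^{10} = (4/5)^{10} = 1048576/9765625.
Summing the indicators: E[X] = Σ_H E[X_H] = 181440 · p^{10} = 181440 · 1048576/9765625 = 38050725888/1953125.
Numerically: E[X] ≈ 1.948e+04.

E[X] = 181440 · (4/5)^{10} = 38050725888/1953125 ≈ 1.948e+04.


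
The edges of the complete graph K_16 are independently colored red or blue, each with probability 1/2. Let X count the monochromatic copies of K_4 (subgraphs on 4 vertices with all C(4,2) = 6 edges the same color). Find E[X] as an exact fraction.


Let X = Σ_S X_S over the C(16, 4) = 1820 subsets S of size 4, where X_S = 1 if the K_4 on S is monochromatic.
For a fixed S, the K_4 on S has C(4, 2) = 6 edges. P[all 6 edges red] = (1/2)^6, and likewise for blue, so P[monochromatic] = 2·(1/2)^6 = 2^{1 − 6} = 1/32.
By linearity of expectation: E[X] = C(16, 4) · 2^{1 − 6} = 1820 · 1/32 = 455/8.
Numerically: E[X] ≈ 56.87500.

E[X] = C(16,4)·2^(1−C(4,2)) = 455/8 ≈ 56.87500.


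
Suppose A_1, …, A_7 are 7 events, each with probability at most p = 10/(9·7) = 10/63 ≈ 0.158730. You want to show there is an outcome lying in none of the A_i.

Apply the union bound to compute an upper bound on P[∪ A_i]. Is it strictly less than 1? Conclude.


Union bound: P[∪_{i=1}^{7} A_i] ≤ Σ_i P[A_i] ≤ 7·p = 7·(10/63) = 10/9.
Numerically: 10/9 ≈ 1.111111.
Is 10/9 < 1? NO.
Since the bound 10/9 is ≥ 1, the union bound is uninformative here; it does NOT by itself certify existence.

7·p = 10/9 ≈ 1.111111; existence NOT certified by the union bound.


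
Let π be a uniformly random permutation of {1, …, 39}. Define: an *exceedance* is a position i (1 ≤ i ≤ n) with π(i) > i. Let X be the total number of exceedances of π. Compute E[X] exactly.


Write X = Σ_{i=1}^{39} X_i, where X_i = 1_{π(i) > i}.
For each fixed i, π(i) is uniform over {1, …, 39} (marginal of a uniform permutation), so P[π(i) > i] = (n − i)/n. Summing: Σ_{i=1}^{39} (n − i)/n = (0 + 1 + … + 38)/39 = 39(39 − 1)/(2·39) = (39 − 1)/2.
Hence E[X] = Σ_{i=1}^{39} (39 − i)/39 = 19 ≈ 19.0000.

E[X] = 19 = 19.0000.


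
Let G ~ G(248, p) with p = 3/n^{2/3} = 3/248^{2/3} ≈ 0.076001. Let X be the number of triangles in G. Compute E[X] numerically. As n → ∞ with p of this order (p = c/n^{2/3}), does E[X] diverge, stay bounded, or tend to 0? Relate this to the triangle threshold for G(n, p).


Number of potential triangles: C(248, 3) = 2511496.
Each occurs with probability p³ ≈ (0.076001)³ ≈ 4.3899584e-04.
By linearity: E[X] = C(248, 3)·p³ ≈ 2511496 · 4.3899584e-04 ≈ 1102.53629.
Since α = 2/3 < 1, p = c/n^{2/3} ≫ 1/n is above the triangle threshold p ~ 1/n. Asymptotically E[X] ~ (c³/6)·n^{3(1−α)} = (3³/6)·n^{1} → ∞; triangles are abundant w.h.p.

E[X] ≈ 1102.53629; in regime p = Θ(1/n^{2/3}) E[X] diverges (above the triangle threshold p ~ 1/n).


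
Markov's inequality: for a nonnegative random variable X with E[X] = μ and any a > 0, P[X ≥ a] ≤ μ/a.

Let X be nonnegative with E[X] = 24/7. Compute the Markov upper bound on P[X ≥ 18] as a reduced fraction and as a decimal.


μ = E[X] = 24/7, a = 18.
Markov: P[X ≥ 18] ≤ μ/a = (24/7)/18 = 4/21.
Numerically: ≈ 0.1905.
(Since a = 18 > μ = 3.4286, the bound 4/21 is < 1 and informative.)

P[X ≥ 18] ≤ 4/21 ≈ 0.1905.


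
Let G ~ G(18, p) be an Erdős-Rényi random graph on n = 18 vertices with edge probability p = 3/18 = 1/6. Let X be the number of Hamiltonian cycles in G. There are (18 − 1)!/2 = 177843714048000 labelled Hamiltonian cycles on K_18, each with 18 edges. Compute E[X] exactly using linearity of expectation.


K_18 has (18 − 1)!/2 = 177843714048000 labelled Hamiltonian cycles.
For each such Hamiltonian cycle H, let X_H = 1 if all 18 edges of H are present in G. Then P[X_H = 1] = p^{18} = (1/6)^{18} = 1/101559956668416.
Summing the indicators: E[X] = Σ_H E[X_H] = 177843714048000 · p^{18} = 177843714048000 · 1/101559956668416 = 14889875/8503056.
Numerically: E[X] ≈ 1.751.

E[X] = 177843714048000 · (1/6)^{18} = 14889875/8503056 ≈ 1.751.


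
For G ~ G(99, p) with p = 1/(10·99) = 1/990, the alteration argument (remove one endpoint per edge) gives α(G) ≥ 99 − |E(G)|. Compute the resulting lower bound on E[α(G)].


E[|E(G)|] = C(99, 2)·p = 4851 · (1/990) = 49/10.
E[α(G)] ≥ n − E[|E(G)|] = 99 − 49/10 = 941/10.
Numerically: ≈ 94.100.
(This is only a lower bound; the true E[α(G)] may be larger.)

E[α(G)] ≥ 941/10 ≈ 94.100.


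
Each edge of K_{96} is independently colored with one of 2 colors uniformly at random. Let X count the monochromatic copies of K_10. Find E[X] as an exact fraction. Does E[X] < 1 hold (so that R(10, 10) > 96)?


E[X] = C(96, 10) · 2^{1 − 45} = 11279926456656 · 2^{−44} = 11279926456656/17592186044416.
As a reduced fraction: E[X] = 704995403541/1099511627776 ≈ 0.6411896.
Is E[X] < 1? YES.
Since E[X] < 1, there exists a 2-coloring of K_{96} with no monochromatic K_10; hence R(10, 10) > 96.

E[X] = 704995403541/1099511627776 ≈ 0.6411896; E[X] < 1, so R(10, 10) > 96.


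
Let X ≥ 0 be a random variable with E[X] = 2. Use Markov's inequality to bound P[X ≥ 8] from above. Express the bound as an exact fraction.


μ = E[X] = 2, a = 8.
Markov: P[X ≥ 8] ≤ μ/a = (2)/8 = 1/4.
Numerically: ≈ 0.250000.
(Since a = 8 > μ = 2.000000, the bound 1/4 is < 1 and informative.)

P[X ≥ 8] ≤ 1/4 ≈ 0.250000.


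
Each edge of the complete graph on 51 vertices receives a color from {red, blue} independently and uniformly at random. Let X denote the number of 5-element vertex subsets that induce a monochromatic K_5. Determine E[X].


Let X = Σ_S X_S over the C(51, 5) = 2349060 subsets S of size 5, where X_S = 1 if the K_5 on S is monochromatic.
For a fixed S, the K_5 on S has C(5, 2) = 10 edges. P[all 10 edges red] = (1/2)^10, and likewise for blue, so P[monochromatic] = 2·(1/2)^10 = 2^{1 − 10} = 1/512.
Summing: E[X] = C(51, 5) · 2^{1 − 10} = 2349060 · 1/512 = 587265/128.
Numerically: E[X] ≈ 4588.00781.

E[X] = C(51,5)·2^(1−C(5,2)) = 587265/128 ≈ 4588.00781.


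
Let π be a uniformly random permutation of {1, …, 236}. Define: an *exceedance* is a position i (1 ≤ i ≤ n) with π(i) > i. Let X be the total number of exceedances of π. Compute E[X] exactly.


Write X = Σ_{i=1}^{236} X_i, where X_i = 1_{π(i) > i}.
For each fixed i, π(i) is uniform over {1, …, 236} (marginal of a uniform permutation), so P[π(i) > i] = (n − i)/n. Summing: Σ_{i=1}^{236} (n − i)/n = (0 + 1 + … + 235)/236 = 236(236 − 1)/(2·236) = (236 − 1)/2.
Hence E[X] = Σ_{i=1}^{236} (236 − i)/236 = 235/2 ≈ 117.50000.

E[X] = 235/2 = 117.50000.


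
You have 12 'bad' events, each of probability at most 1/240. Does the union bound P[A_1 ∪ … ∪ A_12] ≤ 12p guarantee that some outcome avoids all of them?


Union bound: P[∪_{i=1}^{12} A_i] ≤ Σ_i P[A_i] ≤ 12·p = 12·(1/240) = 1/20.
Numerically: 1/20 ≈ 0.050000.
Is 1/20 < 1? YES.
Since P[∪ A_i] ≤ 1/20 < 1, the complement has P[∩ A_i^c] ≥ 1 − 1/20 = 19/20 > 0, so some outcome avoids every A_i.

12·p = 1/20 ≈ 0.050000; existence CERTIFIED by the union bound.


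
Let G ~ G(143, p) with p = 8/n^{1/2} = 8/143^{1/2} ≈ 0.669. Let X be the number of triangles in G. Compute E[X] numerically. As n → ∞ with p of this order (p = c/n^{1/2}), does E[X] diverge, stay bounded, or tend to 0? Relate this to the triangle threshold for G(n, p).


Number of potential triangles: C(143, 3) = 477191.
Each occurs with probability p³ ≈ (0.669)³ ≈ 2.99410e-01.
By linearity: E[X] = C(143, 3)·p³ ≈ 477191 · 2.99410e-01 ≈ 142875.627.
Since α = 1/2 < 1, p = c/n^{1/2} ≫ 1/n is above the triangle threshold p ~ 1/n. Asymptotically E[X] ~ (c³/6)·n^{3(1−α)} = (8³/6)·n^{1.5} → ∞; triangles are abundant w.h.p.

E[X] ≈ 142875.627; in regime p = Θ(1/n^{1/2}) E[X] diverges (above the triangle threshold p ~ 1/n).


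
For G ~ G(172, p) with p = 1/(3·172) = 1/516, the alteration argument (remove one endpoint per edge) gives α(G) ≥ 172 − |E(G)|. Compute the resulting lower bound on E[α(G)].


E[|E(G)|] = C(172, 2)·p = 14706 · (1/516) = 57/2.
E[α(G)] ≥ n − E[|E(G)|] = 172 − 57/2 = 287/2.
Numerically: ≈ 143.500000.
(This is only a lower bound; the true E[α(G)] may be larger.)

E[α(G)] ≥ 287/2 ≈ 143.500000.


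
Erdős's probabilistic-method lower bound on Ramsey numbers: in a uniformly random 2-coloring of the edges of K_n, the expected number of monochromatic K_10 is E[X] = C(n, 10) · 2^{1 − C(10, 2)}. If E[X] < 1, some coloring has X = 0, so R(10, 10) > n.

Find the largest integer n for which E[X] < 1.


We need C(n, 10) · 2^{1 − 45} < 1, i.e. C(n, 10) < 2^{45 − 1} = 17592186044416.
Check values of n near the boundary:
  n = 94: C(94, 10) = 9041256841903; 9041256841903 < 17592186044416? YES
  n = 95: C(95, 10) = 10104934117421; 10104934117421 < 17592186044416? YES
  n = 96: C(96, 10) = 11279926456656; 11279926456656 < 17592186044416? YES
  n = 97: C(97, 10) = 12576469727536; 12576469727536 < 17592186044416? YES
  n = 98: C(98, 10) = 14005614014756; 14005614014756 < 17592186044416? YES
  n = 99: C(99, 10) = 15579278510796; 15579278510796 < 17592186044416? YES
  n = 100: C(100, 10) = 17310309456440; 17310309456440 < 17592186044416? YES
  n = 101: C(101, 10) = 19212541264840; 19212541264840 < 17592186044416? NO
The largest n with C(n, 10) < 17592186044416 is n = 100 (where E[X] = 2163788682055/2199023255552 ≈ 0.98398). Hence R(10, 10) > 100, i.e. R(10, 10) ≥ 101.

Largest n = 100; hence R(10, 10) > 100.


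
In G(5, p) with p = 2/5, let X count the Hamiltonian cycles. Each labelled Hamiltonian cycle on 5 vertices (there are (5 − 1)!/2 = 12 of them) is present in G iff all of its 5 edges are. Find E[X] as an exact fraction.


K_5 has (5 − 1)!/2 = 12 labelled Hamiltonian cycles.
For each such Hamiltonian cycle H, let X_H = 1 if all 5 edges of H are present in G. Then P[X_H = 1] = p^{5} = (2/5)^{5} = 32/3125.
By linearity of expectation: E[X] = Σ_H E[X_H] = 12 · p^{5} = 12 · 32/3125 = 384/3125.
Numerically: E[X] ≈ 0.123.

E[X] = 12 · (2/5)^{5} = 384/3125 ≈ 0.123.


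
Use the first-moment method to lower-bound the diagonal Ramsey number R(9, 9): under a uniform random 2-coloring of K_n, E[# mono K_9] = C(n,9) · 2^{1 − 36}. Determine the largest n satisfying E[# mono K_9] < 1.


We need C(n, 9) · 2^{1 − 36} < 1, i.e. C(n, 9) < 2^{36 − 1} = 34359738368.
Check values of n near the boundary:
  n = 62: C(62, 9) = 20286591270; 20286591270 < 34359738368? YES
  n = 63: C(63, 9) = 23667689815; 23667689815 < 34359738368? YES
  n = 64: C(64, 9) = 27540584512; 27540584512 < 34359738368? YES
  n = 65: C(65, 9) = 31966749880; 31966749880 < 34359738368? YES
  n = 66: C(66, 9) = 37014131440; 37014131440 < 34359738368? NO
The largest n with C(n, 9) < 34359738368 is n = 65 (where E[X] = 3995843735/4294967296 ≈ 0.930). Hence R(9, 9) > 65, i.e. R(9, 9) ≥ 66.

Largest n = 65; hence R(9, 9) > 65.


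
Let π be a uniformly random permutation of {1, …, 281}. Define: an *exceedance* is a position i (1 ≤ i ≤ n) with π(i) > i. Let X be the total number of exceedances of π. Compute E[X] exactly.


Write X = Σ_{i=1}^{281} X_i, where X_i = 1_{π(i) > i}.
For each fixed i, π(i) is uniform over {1, …, 281} (marginal of a uniform permutation), so P[π(i) > i] = (n − i)/n. Summing: Σ_{i=1}^{281} (n − i)/n = (0 + 1 + … + 280)/281 = 281(281 − 1)/(2·281) = (281 − 1)/2.
Hence E[X] = Σ_{i=1}^{281} (281 − i)/281 = 140 ≈ 140.00000.

E[X] = 140 = 140.00000.


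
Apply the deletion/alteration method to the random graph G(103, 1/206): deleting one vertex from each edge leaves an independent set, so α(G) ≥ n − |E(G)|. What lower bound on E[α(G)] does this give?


E[|E(G)|] = C(103, 2)·p = 5253 · (1/206) = 51/2.
E[α(G)] ≥ n − E[|E(G)|] = 103 − 51/2 = 155/2.
Numerically: ≈ 77.500000.
(This is only a lower bound; the true E[α(G)] may be larger.)

E[α(G)] ≥ 155/2 ≈ 77.500000.


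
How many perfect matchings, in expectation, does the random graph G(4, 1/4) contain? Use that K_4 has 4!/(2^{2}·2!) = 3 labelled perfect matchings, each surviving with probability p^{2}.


K_4 has 4!/(2^{2}·2!) = 3 labelled perfect matchings.
For each such perfect matching H, let X_H = 1 if all 2 edges of H are present in G. Then P[X_H = 1] = p^{2} = (1/4)^{2} = 1/16.
By linearity of expectation: E[X] = Σ_H E[X_H] = 3 · p^{2} = 3 · 1/16 = 3/16.
Numerically: E[X] ≈ 0.1875.

E[X] = 3 · (1/4)^{2} = 3/16 ≈ 0.1875.


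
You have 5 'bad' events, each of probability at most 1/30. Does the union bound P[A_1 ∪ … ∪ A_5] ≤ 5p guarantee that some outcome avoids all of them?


Union bound: P[∪_{i=1}^{5} A_i] ≤ Σ_i P[A_i] ≤ 5·p = 5·(1/30) = 1/6.
Numerically: 1/6 ≈ 0.1666667.
Is 1/6 < 1? YES.
Since P[∪ A_i] ≤ 1/6 < 1, the complement has P[∩ A_i^c] ≥ 1 − 1/6 = 5/6 > 0, so some outcome avoids every A_i.

5·p = 1/6 ≈ 0.1666667; existence CERTIFIED by the union bound.


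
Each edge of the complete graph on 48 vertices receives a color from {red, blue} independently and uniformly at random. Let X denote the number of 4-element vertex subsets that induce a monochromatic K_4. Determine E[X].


Let X = Σ_S X_S over the C(48, 4) = 194580 subsets S of size 4, where X_S = 1 if the K_4 on S is monochromatic.
For a fixed S, the K_4 on S has C(4, 2) = 6 edges. P[all 6 edges red] = (1/2)^6, and likewise for blue, so P[monochromatic] = 2·(1/2)^6 = 2^{1 − 6} = 1/32.
By linearity: E[X] = C(48, 4) · 2^{1 − 6} = 194580 · 1/32 = 48645/8.
Numerically: E[X] ≈ 6080.625000.

E[X] = C(48,4)·2^(1−C(4,2)) = 48645/8 ≈ 6080.625000.


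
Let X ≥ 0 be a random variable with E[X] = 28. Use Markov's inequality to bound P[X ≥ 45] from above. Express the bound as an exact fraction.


μ = E[X] = 28, a = 45.
Markov: P[X ≥ 45] ≤ μ/a = (28)/45 = 28/45.
Numerically: ≈ 0.622.
(Since a = 45 > μ = 28.000, the bound 28/45 is < 1 and informative.)

P[X ≥ 45] ≤ 28/45 ≈ 0.622.


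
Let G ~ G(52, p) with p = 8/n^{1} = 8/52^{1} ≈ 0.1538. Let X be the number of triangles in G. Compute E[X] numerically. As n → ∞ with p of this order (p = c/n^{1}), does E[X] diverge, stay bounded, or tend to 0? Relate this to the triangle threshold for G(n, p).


Number of potential triangles: C(52, 3) = 22100.
Each occurs with probability p³ ≈ (0.1538)³ ≈ 3.641329e-03.
By linearity: E[X] = C(52, 3)·p³ ≈ 22100 · 3.641329e-03 ≈ 80.4734.
Here α = 1, so p = 8/n is exactly at the triangle threshold p ~ 1/n. Asymptotically E[X] → c³/6 = 8³/6 = 256/3 ≈ 85.3333, a bounded constant. In this regime the triangle count is asymptotically Poisson(c³/6).

E[X] ≈ 80.4734; in regime p = Θ(1/n^{1}) E[X] stays bounded (at the triangle threshold p ~ 1/n).


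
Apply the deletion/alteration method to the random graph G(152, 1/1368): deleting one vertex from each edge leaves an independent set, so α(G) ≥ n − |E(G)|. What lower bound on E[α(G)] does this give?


E[|E(G)|] = C(152, 2)·p = 11476 · (1/1368) = 151/18.
E[α(G)] ≥ n − E[|E(G)|] = 152 − 151/18 = 2585/18.
Numerically: ≈ 143.6111.
(This is only a lower bound; the true E[α(G)] may be larger.)

E[α(G)] ≥ 2585/18 ≈ 143.6111.


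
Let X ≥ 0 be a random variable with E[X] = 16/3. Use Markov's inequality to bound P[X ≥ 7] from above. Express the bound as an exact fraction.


μ = E[X] = 16/3, a = 7.
Markov: P[X ≥ 7] ≤ μ/a = (16/3)/7 = 16/21.
Numerically: ≈ 0.7619.
(Since a = 7 > μ = 5.3333, the bound 16/21 is < 1 and informative.)

P[X ≥ 7] ≤ 16/21 ≈ 0.7619.


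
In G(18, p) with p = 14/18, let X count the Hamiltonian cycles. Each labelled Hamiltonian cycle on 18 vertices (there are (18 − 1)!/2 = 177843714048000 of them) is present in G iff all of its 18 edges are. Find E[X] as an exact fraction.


K_18 has (18 − 1)!/2 = 177843714048000 labelled Hamiltonian cycles.
For each such Hamiltonian cycle H, let X_H = 1 if all 18 edges of H are present in G. Then P[X_H = 1] = p^{18} = (7/9)^{18} = 1628413597910449/150094635296999121.
Summing the indicators: E[X] = Σ_H E[X_H] = 177843714048000 · p^{18} = 177843714048000 · 1628413597910449/150094635296999121 = 397260798708725298034688000/205891132094649.
Numerically: E[X] ≈ 1.92947e+12.

E[X] = 177843714048000 · (7/9)^{18} = 397260798708725298034688000/205891132094649 ≈ 1.92947e+12.


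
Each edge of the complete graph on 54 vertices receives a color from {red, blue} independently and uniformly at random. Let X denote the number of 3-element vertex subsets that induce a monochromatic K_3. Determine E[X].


Let X = Σ_S X_S over the C(54, 3) = 24804 subsets S of size 3, where X_S = 1 if the K_3 on S is monochromatic.
For a fixed S, the K_3 on S has C(3, 2) = 3 edges. P[all 3 edges red] = (1/2)^3, and likewise for blue, so P[monochromatic] = 2·(1/2)^3 = 2^{1 − 3} = 1/4.
Summing: E[X] = C(54, 3) · 2^{1 − 3} = 24804 · 1/4 = 6201.
Numerically: E[X] ≈ 6201.00000.

E[X] = C(54,3)·2^(1−C(3,2)) = 6201 ≈ 6201.00000.


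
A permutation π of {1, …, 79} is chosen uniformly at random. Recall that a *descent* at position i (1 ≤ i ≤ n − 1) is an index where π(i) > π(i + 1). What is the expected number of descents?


Write X = Σ X_I over i = 1, …, 78, with X_I the indicator of one descent.
There are 78 indicators.
For each fixed i, the pair (π(i), π(i+1)) is a uniformly random ordered pair of distinct values from {1, …, 79}; by symmetry P[π(i) > π(i+1)] = 1/2.
By linearity: E[X] = 78 · (1/2) = (79 − 1) · (1/2) = 39 ≈ 39.000.

E[X] = 39 = 39.000.


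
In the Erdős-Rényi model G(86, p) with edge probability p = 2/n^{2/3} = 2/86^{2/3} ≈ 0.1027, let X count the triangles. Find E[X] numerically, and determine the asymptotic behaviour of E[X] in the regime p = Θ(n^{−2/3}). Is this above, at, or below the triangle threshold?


Number of potential triangles: C(86, 3) = 102340.
Each occurs with probability p³ ≈ (0.1027)³ ≈ 1.081666e-03.
By linearity: E[X] = C(86, 3)·p³ ≈ 102340 · 1.081666e-03 ≈ 110.6977.
Since α = 2/3 < 1, p = c/n^{2/3} ≫ 1/n is above the triangle threshold p ~ 1/n. Asymptotically E[X] ~ (c³/6)·n^{3(1−α)} = (2³/6)·n^{1} → ∞; triangles are abundant w.h.p.

E[X] ≈ 110.6977; in regime p = Θ(1/n^{2/3}) E[X] diverges (above the triangle threshold p ~ 1/n).


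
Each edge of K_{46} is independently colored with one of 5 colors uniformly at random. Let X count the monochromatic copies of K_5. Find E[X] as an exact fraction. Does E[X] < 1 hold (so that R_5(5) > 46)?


E[X] = C(46, 5) · 5^{1 − 10} = 1370754 · 5^{−9} = 1370754/1953125.
As a reduced fraction: E[X] = 1370754/1953125 ≈ 0.7018260.
Is E[X] < 1? YES.
Since E[X] < 1, there exists a 5-coloring of K_{46} with no monochromatic K_5; hence R_5(5) > 46.

E[X] = 1370754/1953125 ≈ 0.7018260; E[X] < 1, so R_5(5) > 46.


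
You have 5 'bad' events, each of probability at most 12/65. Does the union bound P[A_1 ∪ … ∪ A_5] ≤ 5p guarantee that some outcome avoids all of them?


Union bound: P[∪_{i=1}^{5} A_i] ≤ Σ_i P[A_i] ≤ 5·p = 5·(12/65) = 12/13.
Numerically: 12/13 ≈ 0.923077.
Is 12/13 < 1? YES.
Since P[∪ A_i] ≤ 12/13 < 1, the complement has P[∩ A_i^c] ≥ 1 − 12/13 = 1/13 > 0, so some outcome avoids every A_i.

5·p = 12/13 ≈ 0.923077; existence CERTIFIED by the union bound.


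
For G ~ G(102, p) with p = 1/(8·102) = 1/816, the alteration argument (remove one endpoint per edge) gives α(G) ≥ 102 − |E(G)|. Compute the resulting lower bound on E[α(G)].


E[|E(G)|] = C(102, 2)·p = 5151 · (1/816) = 101/16.
E[α(G)] ≥ n − E[|E(G)|] = 102 − 101/16 = 1531/16.
Numerically: ≈ 95.688.
(This is only a lower bound; the true E[α(G)] may be larger.)

E[α(G)] ≥ 1531/16 ≈ 95.688.


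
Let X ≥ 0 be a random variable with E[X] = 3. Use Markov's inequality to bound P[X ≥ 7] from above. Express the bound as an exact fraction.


μ = E[X] = 3, a = 7.
Markov: P[X ≥ 7] ≤ μ/a = (3)/7 = 3/7.
Numerically: ≈ 0.42857.
(Since a = 7 > μ = 3.00000, the bound 3/7 is < 1 and informative.)

P[X ≥ 7] ≤ 3/7 ≈ 0.42857.


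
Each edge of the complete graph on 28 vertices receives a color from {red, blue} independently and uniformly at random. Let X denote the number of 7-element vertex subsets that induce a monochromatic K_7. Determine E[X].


Let X = Σ_S X_S over the C(28, 7) = 1184040 subsets S of size 7, where X_S = 1 if the K_7 on S is monochromatic.
For a fixed S, the K_7 on S has C(7, 2) = 21 edges. P[all 21 edges red] = (1/2)^21, and likewise for blue, so P[monochromatic] = 2·(1/2)^21 = 2^{1 − 21} = 1/1048576.
Summing: E[X] = C(28, 7) · 2^{1 − 21} = 1184040 · 1/1048576 = 148005/131072.
Numerically: E[X] ≈ 1.129.

E[X] = C(28,7)·2^(1−C(7,2)) = 148005/131072 ≈ 1.129.


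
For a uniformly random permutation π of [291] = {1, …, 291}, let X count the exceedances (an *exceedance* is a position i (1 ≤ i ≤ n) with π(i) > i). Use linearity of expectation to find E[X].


Write X = Σ_{i=1}^{291} X_i, where X_i = 1_{π(i) > i}.
For each fixed i, π(i) is uniform over {1, …, 291} (marginal of a uniform permutation), so P[π(i) > i] = (n − i)/n. Summing: Σ_{i=1}^{291} (n − i)/n = (0 + 1 + … + 290)/291 = 291(291 − 1)/(2·291) = (291 − 1)/2.
Hence E[X] = Σ_{i=1}^{291} (291 − i)/291 = 145 ≈ 145.00000.

E[X] = 145 = 145.00000.


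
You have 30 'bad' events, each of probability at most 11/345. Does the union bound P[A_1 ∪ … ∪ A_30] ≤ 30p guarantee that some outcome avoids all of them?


Union bound: P[∪_{i=1}^{30} A_i] ≤ Σ_i P[A_i] ≤ 30·p = 30·(11/345) = 22/23.
Numerically: 22/23 ≈ 0.957.
Is 22/23 < 1? YES.
Since P[∪ A_i] ≤ 22/23 < 1, the complement has P[∩ A_i^c] ≥ 1 − 22/23 = 1/23 > 0, so some outcome avoids every A_i.

30·p = 22/23 ≈ 0.957; existence CERTIFIED by the union bound.


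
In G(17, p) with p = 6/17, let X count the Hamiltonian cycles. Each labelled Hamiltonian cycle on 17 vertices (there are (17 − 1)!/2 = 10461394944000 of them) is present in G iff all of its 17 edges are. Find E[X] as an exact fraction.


K_17 has (17 − 1)!/2 = 10461394944000 labelled Hamiltonian cycles.
For each such Hamiltonian cycle H, let X_H = 1 if all 17 edges of H are present in G. Then P[X_H = 1] = p^{17} = (6/17)^{17} = 16926659444736/827240261886336764177.
Summing the indicators: E[X] = Σ_H E[X_H] = 10461394944000 · p^{17} = 10461394944000 · 16926659444736/827240261886336764177 = 177076469533971037814784000/827240261886336764177.
Numerically: E[X] ≈ 2.14e+05.

E[X] = 10461394944000 · (6/17)^{17} = 177076469533971037814784000/827240261886336764177 ≈ 2.14e+05.


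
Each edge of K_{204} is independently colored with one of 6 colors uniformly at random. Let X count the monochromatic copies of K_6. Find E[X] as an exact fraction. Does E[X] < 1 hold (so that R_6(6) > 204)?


E[X] = C(204, 6) · 6^{1 − 15} = 92944609660 · 6^{−14} = 92944609660/78364164096.
As a reduced fraction: E[X] = 23236152415/19591041024 ≈ 1.186.
Is E[X] < 1? NO.
Since E[X] ≥ 1, the first-moment bound is inconclusive at n = 204; it does NOT by itself certify R_6(6) > 204.

E[X] = 23236152415/19591041024 ≈ 1.186; E[X] ≥ 1; first-moment method inconclusive here.


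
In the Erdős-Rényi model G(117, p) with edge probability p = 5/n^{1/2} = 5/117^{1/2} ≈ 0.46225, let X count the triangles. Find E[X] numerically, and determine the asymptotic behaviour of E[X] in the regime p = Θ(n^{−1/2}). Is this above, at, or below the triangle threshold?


Number of potential triangles: C(117, 3) = 260130.
Each occurs with probability p³ ≈ (0.46225)³ ≈ 9.8771402e-02.
By linearity: E[X] = C(117, 3)·p³ ≈ 260130 · 9.8771402e-02 ≈ 25693.40492.
Since α = 1/2 < 1, p = c/n^{1/2} ≫ 1/n is above the triangle threshold p ~ 1/n. Asymptotically E[X] ~ (c³/6)·n^{3(1−α)} = (5³/6)·n^{1.5} → ∞; triangles are abundant w.h.p.

E[X] ≈ 25693.40492; in regime p = Θ(1/n^{1/2}) E[X] diverges (above the triangle threshold p ~ 1/n).


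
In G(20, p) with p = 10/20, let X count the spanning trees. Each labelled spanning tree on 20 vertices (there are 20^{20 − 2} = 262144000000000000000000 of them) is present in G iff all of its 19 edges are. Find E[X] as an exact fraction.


K_20 has 20^{20 − 2} = 262144000000000000000000 labelled spanning trees.
For each such spanning tree H, let X_H = 1 if all 19 edges of H are present in G. Then P[X_H = 1] = p^{19} = (1/2)^{19} = 1/524288.
By linearity of expectation: E[X] = Σ_H E[X_H] = 262144000000000000000000 · p^{19} = 262144000000000000000000 · 1/524288 = 500000000000000000.
Numerically: E[X] ≈ 5e+17.

E[X] = 262144000000000000000000 · (1/2)^{19} = 500000000000000000 ≈ 5e+17.


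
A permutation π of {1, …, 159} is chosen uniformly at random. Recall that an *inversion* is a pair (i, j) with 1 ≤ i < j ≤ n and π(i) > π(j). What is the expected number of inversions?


Write X = Σ X_I over the C(159, 2) = 12561 pairs i < j, with X_I the indicator of one inversion.
There are 12561 indicators.
For each fixed pair i < j, the values π(i) and π(j) are two distinct elements of {1, …, 159} in uniformly random order; by symmetry P[π(i) > π(j)] = 1/2.
By linearity: E[X] = 12561 · (1/2) = C(159, 2) · (1/2) = 12561/2 = 12561/2 ≈ 6280.500.

E[X] = 12561/2 = 6280.500.


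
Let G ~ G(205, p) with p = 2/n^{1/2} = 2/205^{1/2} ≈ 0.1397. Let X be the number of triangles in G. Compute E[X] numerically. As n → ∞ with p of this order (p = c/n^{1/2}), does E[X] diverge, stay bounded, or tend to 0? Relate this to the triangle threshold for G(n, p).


Number of potential triangles: C(205, 3) = 1414910.
Each occurs with probability p³ ≈ (0.1397)³ ≈ 2.725582e-03.
By linearity: E[X] = C(205, 3)·p³ ≈ 1414910 · 2.725582e-03 ≈ 3856.4527.
Since α = 1/2 < 1, p = c/n^{1/2} ≫ 1/n is above the triangle threshold p ~ 1/n. Asymptotically E[X] ~ (c³/6)·n^{3(1−α)} = (2³/6)·n^{1.5} → ∞; triangles are abundant w.h.p.

E[X] ≈ 3856.4527; in regime p = Θ(1/n^{1/2}) E[X] diverges (above the triangle threshold p ~ 1/n).


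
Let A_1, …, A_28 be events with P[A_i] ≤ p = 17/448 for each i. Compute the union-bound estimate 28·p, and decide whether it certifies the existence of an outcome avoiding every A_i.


Union bound: P[∪_{i=1}^{28} A_i] ≤ Σ_i P[A_i] ≤ 28·p = 28·(17/448) = 17/16.
Numerically: 17/16 ≈ 1.0625000.
Is 17/16 < 1? NO.
Since the bound 17/16 is ≥ 1, the union bound is uninformative here; it does NOT by itself certify existence.

28·p = 17/16 ≈ 1.0625000; existence NOT certified by the union bound.


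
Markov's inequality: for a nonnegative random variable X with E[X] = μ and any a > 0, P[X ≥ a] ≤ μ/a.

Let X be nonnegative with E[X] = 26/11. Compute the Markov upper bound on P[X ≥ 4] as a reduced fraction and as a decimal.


μ = E[X] = 26/11, a = 4.
Markov: P[X ≥ 4] ≤ μ/a = (26/11)/4 = 13/22.
Numerically: ≈ 0.591.
(Since a = 4 > μ = 2.364, the bound 13/22 is < 1 and informative.)

P[X ≥ 4] ≤ 13/22 ≈ 0.591.


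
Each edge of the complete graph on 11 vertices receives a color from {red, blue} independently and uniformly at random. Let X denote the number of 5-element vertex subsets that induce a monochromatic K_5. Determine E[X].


Let X = Σ_S X_S over the C(11, 5) = 462 subsets S of size 5, where X_S = 1 if the K_5 on S is monochromatic.
For a fixed S, the K_5 on S has C(5, 2) = 10 edges. P[all 10 edges red] = (1/2)^10, and likewise for blue, so P[monochromatic] = 2·(1/2)^10 = 2^{1 − 10} = 1/512.
By linearity: E[X] = C(11, 5) · 2^{1 − 10} = 462 · 1/512 = 231/256.
Numerically: E[X] ≈ 0.90234.

E[X] = C(11,5)·2^(1−C(5,2)) = 231/256 ≈ 0.90234.


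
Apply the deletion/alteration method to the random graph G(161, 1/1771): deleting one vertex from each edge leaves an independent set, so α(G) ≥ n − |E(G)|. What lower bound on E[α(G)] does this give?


E[|E(G)|] = C(161, 2)·p = 12880 · (1/1771) = 80/11.
E[α(G)] ≥ n − E[|E(G)|] = 161 − 80/11 = 1691/11.
Numerically: ≈ 153.7273.
(This is only a lower bound; the true E[α(G)] may be larger.)

E[α(G)] ≥ 1691/11 ≈ 153.7273.


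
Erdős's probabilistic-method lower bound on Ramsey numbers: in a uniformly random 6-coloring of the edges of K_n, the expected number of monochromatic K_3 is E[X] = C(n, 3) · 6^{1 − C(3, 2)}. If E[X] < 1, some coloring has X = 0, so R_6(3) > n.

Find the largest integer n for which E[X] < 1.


We need C(n, 3) · 6^{1 − 3} < 1, i.e. C(n, 3) < 6^{3 − 1} = 36.
Check values of n near the boundary:
  n = 3: C(3, 3) = 1; 1 < 36? YES
  n = 4: C(4, 3) = 4; 4 < 36? YES
  n = 5: C(5, 3) = 10; 10 < 36? YES
  n = 6: C(6, 3) = 20; 20 < 36? YES
  n = 7: C(7, 3) = 35; 35 < 36? YES
  n = 8: C(8, 3) = 56; 56 < 36? NO
  n = 9: C(9, 3) = 84; 84 < 36? NO
The largest n with C(n, 3) < 36 is n = 7 (where E[X] = 35/36 ≈ 0.9722222). Hence R_6(3) > 7, i.e. R_6(3) ≥ 8.

Largest n = 7; hence R_6(3) > 7.


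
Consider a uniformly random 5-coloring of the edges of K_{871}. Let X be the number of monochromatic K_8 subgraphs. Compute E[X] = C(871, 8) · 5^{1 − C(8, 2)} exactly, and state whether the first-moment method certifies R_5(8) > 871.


E[X] = C(871, 8) · 5^{1 − 28} = 7954689371890086540 · 5^{−27} = 7954689371890086540/7450580596923828125.
As a reduced fraction: E[X] = 1590937874378017308/1490116119384765625 ≈ 1.067660.
Is E[X] < 1? NO.
Since E[X] ≥ 1, the first-moment bound is inconclusive at n = 871; it does NOT by itself certify R_5(8) > 871.

E[X] = 1590937874378017308/1490116119384765625 ≈ 1.067660; E[X] ≥ 1; first-moment method inconclusive here.


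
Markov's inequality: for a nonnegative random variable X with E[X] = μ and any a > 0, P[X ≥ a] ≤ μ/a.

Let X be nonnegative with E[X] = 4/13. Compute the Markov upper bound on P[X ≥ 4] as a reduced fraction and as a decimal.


μ = E[X] = 4/13, a = 4.
Markov: P[X ≥ 4] ≤ μ/a = (4/13)/4 = 1/13.
Numerically: ≈ 0.076923.
(Since a = 4 > μ = 0.307692, the bound 1/13 is < 1 and informative.)

P[X ≥ 4] ≤ 1/13 ≈ 0.076923.


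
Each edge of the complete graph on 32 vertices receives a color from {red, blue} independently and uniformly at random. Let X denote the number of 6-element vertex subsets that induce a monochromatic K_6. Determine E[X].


Let X = Σ_S X_S over the C(32, 6) = 906192 subsets S of size 6, where X_S = 1 if the K_6 on S is monochromatic.
For a fixed S, the K_6 on S has C(6, 2) = 15 edges. P[all 15 edges red] = (1/2)^15, and likewise for blue, so P[monochromatic] = 2·(1/2)^15 = 2^{1 − 15} = 1/16384.
By linearity: E[X] = C(32, 6) · 2^{1 − 15} = 906192 · 1/16384 = 56637/1024.
Numerically: E[X] ≈ 55.30957.

E[X] = C(32,6)·2^(1−C(6,2)) = 56637/1024 ≈ 55.30957.


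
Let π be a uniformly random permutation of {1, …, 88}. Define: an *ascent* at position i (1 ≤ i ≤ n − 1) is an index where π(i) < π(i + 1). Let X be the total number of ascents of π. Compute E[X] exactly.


Write X = Σ X_I over i = 1, …, 87, with X_I the indicator of one ascent.
There are 87 indicators.
For each fixed i, the pair (π(i), π(i+1)) is a uniformly random ordered pair of distinct values from {1, …, 88}; by symmetry P[π(i) < π(i+1)] = 1/2.
By linearity: E[X] = 87 · (1/2) = (88 − 1) · (1/2) = 87/2 ≈ 43.5000.

E[X] = 87/2 = 43.5000.


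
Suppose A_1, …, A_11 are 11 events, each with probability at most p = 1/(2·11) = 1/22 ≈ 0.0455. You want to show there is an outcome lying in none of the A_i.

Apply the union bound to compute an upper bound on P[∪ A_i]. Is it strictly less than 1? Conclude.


Union bound: P[∪_{i=1}^{11} A_i] ≤ Σ_i P[A_i] ≤ 11·p = 11·(1/22) = 1/2.
Numerically: 1/2 ≈ 0.5000.
Is 1/2 < 1? YES.
Since P[∪ A_i] ≤ 1/2 < 1, the complement has P[∩ A_i^c] ≥ 1 − 1/2 = 1/2 > 0, so some outcome avoids every A_i.

11·p = 1/2 ≈ 0.5000; existence CERTIFIED by the union bound.


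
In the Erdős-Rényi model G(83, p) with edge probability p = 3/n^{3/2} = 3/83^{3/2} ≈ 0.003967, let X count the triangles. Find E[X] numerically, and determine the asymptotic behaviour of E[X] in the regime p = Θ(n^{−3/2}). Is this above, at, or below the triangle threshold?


Number of potential triangles: C(83, 3) = 91881.
Each occurs with probability p³ ≈ (0.003967)³ ≈ 6.244711e-08.
By linearity: E[X] = C(83, 3)·p³ ≈ 91881 · 6.244711e-08 ≈ 0.0057.
Since α = 3/2 > 1, p = c/n^{3/2} = o(1/n) is below the triangle threshold p ~ 1/n. Asymptotically E[X] ~ (c³/6)·n^{3(1−α)} = (3³/6)·n^{-1.5} → 0, so by Markov's inequality G has no triangles w.h.p.

E[X] ≈ 0.0057; in regime p = Θ(1/n^{3/2}) E[X] tends to 0 (below the triangle threshold p ~ 1/n).
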